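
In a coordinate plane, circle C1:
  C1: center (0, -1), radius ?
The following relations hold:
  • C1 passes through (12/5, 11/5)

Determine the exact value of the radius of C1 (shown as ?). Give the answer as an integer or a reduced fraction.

1. [C1∋P]  r_C1² − 16 = 0  ⇒  r_C1 = 4 (r>0 drops 1)

4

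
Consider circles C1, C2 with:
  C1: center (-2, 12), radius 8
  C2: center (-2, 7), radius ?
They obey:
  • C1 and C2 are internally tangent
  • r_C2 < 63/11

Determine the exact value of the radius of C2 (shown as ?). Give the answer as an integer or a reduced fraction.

1. [int C1,C2]  r_C2² − 16r_C2 + 39 = 0  ⇒  r_C2 = 3 or 13
2. given r_C2 < 63/11: keep 3

3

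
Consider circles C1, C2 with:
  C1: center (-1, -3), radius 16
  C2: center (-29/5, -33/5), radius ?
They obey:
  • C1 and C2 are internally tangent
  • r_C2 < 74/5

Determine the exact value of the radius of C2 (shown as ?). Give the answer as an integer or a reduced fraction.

10

1. [int C1,C2]  r_C2² − 32r_C2 + 220 = 0  ⇒  r_C2 = 10 or 22
2. given r_C2 < 74/5: keep 10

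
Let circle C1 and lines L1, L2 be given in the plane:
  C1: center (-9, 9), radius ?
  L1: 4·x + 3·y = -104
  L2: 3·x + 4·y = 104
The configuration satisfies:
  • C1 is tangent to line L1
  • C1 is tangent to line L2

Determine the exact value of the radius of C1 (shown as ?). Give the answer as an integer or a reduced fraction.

1. [C1‖L1]  r_C1² − 361 = 0  ⇒  r_C1 = 19 (r>0 drops 1)
2. [C1‖L2]  r_C1² − 361 = 0  ⇒  r_C1 = 19 (r>0 drops 1)

19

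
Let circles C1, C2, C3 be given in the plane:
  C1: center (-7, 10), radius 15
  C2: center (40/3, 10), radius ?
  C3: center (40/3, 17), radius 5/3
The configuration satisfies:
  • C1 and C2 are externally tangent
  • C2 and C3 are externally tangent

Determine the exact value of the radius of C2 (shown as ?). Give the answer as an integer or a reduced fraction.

16/3

1. [ext C1·C2]  r_C2² + 30r_C2 − 1696/9 = 0  ⇒  r_C2 = 16/3 (r>0 drops 1)
2. [ext C2·C3]  r_C2² + (10/3)r_C2 − 416/9 = 0  ⇒  r_C2 = 16/3 (r>0 drops 1)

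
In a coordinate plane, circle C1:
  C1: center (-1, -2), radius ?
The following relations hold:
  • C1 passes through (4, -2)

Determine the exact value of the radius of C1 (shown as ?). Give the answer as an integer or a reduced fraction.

5

1. [C1∋P]  r_C1² − 25 = 0  ⇒  r_C1 = 5 (r>0 drops 1)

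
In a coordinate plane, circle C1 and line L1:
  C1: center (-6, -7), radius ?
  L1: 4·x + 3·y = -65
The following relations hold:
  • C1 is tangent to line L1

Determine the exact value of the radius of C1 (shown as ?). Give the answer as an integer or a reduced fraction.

1. [C1‖L1]  r_C1² − 16 = 0  ⇒  r_C1 = 4 (r>0 drops 1)

4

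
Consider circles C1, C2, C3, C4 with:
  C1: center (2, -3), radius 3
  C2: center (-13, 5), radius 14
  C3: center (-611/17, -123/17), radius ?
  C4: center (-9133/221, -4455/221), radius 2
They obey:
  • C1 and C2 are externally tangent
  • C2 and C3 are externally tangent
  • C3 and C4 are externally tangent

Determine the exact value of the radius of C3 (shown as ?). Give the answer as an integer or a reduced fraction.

1. [ext C2·C3]  r_C3² + 28r_C3 − 480 = 0  ⇒  r_C3 = 12 (r>0 drops 1)
2. [ext C3·C4]  r_C3² + 4r_C3 − 192 = 0  ⇒  r_C3 = 12 (r>0 drops 1)

12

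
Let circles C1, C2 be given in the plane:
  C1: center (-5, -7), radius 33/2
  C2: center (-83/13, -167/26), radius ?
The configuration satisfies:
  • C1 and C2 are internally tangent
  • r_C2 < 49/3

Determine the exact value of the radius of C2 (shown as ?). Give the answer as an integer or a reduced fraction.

1. [int C1,C2]  r_C2² − 33r_C2 + 270 = 0  ⇒  r_C2 = 15 or 18
2. given r_C2 < 49/3: keep 15

15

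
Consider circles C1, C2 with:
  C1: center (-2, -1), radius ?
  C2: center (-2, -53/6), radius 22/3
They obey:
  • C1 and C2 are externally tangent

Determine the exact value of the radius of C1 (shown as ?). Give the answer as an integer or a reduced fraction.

1. [ext C1·C2]  r_C1² + (44/3)r_C1 − 91/12 = 0  ⇒  r_C1 = 1/2 (r>0 drops 1)

1/2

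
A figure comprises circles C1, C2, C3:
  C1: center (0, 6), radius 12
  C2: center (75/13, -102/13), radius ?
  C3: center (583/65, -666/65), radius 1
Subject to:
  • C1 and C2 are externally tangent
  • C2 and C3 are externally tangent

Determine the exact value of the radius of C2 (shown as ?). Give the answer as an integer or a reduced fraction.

3

1. [ext C1·C2]  r_C2² + 24r_C2 − 81 = 0  ⇒  r_C2 = 3 (r>0 drops 1)
2. [ext C2·C3]  r_C2² + 2r_C2 − 15 = 0  ⇒  r_C2 = 3 (r>0 drops 1)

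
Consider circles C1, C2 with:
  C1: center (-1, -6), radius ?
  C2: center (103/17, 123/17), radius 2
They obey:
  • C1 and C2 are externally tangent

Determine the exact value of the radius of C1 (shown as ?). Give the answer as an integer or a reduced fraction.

1. [ext C1·C2]  r_C1² + 4r_C1 − 221 = 0  ⇒  r_C1 = 13 (r>0 drops 1)

13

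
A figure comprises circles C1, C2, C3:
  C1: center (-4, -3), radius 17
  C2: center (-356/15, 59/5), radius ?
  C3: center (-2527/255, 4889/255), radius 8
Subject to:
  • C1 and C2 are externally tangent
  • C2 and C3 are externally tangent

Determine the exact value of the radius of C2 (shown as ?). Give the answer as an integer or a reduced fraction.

1. [ext C1·C2]  r_C2² + 34r_C2 − 2875/9 = 0  ⇒  r_C2 = 23/3 (r>0 drops 1)
2. [ext C2·C3]  r_C2² + 16r_C2 − 1633/9 = 0  ⇒  r_C2 = 23/3 (r>0 drops 1)

23/3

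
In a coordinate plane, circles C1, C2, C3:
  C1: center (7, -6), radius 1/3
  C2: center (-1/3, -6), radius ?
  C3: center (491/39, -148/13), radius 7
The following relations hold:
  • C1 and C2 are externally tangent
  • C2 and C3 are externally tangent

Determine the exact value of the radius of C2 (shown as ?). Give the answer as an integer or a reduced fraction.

1. [ext C1·C2]  r_C2² + (2/3)r_C2 − 161/3 = 0  ⇒  r_C2 = 7 (r>0 drops 1)
2. [ext C2·C3]  r_C2² + 14r_C2 − 147 = 0  ⇒  r_C2 = 7 (r>0 drops 1)

7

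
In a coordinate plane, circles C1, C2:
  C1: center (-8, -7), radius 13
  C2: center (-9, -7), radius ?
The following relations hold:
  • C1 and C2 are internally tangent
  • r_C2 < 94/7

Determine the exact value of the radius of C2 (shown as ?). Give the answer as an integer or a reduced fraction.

1. [int C1,C2]  r_C2² − 26r_C2 + 168 = 0  ⇒  r_C2 = 12 or 14
2. given r_C2 < 94/7: keep 12

12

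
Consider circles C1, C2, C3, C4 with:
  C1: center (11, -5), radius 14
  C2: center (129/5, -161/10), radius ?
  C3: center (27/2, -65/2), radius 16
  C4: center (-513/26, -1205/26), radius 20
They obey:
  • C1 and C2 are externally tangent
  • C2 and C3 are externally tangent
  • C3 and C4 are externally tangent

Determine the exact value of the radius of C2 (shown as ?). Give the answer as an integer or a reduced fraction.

9/2

1. [ext C1·C2]  r_C2² + 28r_C2 − 585/4 = 0  ⇒  r_C2 = 9/2 (r>0 drops 1)
2. [ext C2·C3]  r_C2² + 32r_C2 − 657/4 = 0  ⇒  r_C2 = 9/2 (r>0 drops 1)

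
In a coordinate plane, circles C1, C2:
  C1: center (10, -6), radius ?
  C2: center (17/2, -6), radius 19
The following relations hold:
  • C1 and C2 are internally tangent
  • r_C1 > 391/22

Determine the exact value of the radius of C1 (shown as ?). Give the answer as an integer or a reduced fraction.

41/2

1. [int C1,C2]  r_C1² − 38r_C1 + 1435/4 = 0  ⇒  r_C1 = 35/2 or 41/2
2. given r_C1 > 391/22: keep 41/2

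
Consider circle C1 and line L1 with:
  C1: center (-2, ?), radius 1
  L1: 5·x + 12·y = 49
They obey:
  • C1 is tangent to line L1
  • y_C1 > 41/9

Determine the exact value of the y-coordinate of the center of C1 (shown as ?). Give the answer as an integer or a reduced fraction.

6

1. [C1‖L1]  y_C1² − (59/6)y_C1 + 23 = 0  ⇒  y_C1 = 23/6 or 6
2. given y_C1 > 41/9: keep 6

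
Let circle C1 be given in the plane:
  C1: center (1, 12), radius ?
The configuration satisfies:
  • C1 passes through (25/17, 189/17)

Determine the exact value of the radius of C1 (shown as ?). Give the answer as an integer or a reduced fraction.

1. [C1∋P]  r_C1² − 1 = 0  ⇒  r_C1 = 1 (r>0 drops 1)

1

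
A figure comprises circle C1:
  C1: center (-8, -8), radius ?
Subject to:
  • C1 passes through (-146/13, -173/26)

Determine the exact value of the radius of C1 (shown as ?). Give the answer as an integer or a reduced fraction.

1. [C1∋P]  r_C1² − 49/4 = 0  ⇒  r_C1 = 7/2 (r>0 drops 1)

7/2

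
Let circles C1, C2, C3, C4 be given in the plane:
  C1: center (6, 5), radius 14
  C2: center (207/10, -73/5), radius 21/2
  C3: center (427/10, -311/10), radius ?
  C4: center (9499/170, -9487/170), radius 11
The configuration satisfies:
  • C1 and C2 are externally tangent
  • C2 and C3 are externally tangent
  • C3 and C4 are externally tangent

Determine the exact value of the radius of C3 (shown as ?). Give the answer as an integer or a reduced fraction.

17

1. [ext C2·C3]  r_C3² + 21r_C3 − 646 = 0  ⇒  r_C3 = 17 (r>0 drops 1)
2. [ext C3·C4]  r_C3² + 22r_C3 − 663 = 0  ⇒  r_C3 = 17 (r>0 drops 1)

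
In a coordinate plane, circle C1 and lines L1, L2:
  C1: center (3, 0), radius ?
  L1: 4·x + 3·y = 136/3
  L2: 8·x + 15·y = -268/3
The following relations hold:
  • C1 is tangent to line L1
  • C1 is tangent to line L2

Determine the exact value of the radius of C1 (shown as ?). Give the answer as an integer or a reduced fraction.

1. [C1‖L1]  r_C1² − 400/9 = 0  ⇒  r_C1 = 20/3 (r>0 drops 1)
2. [C1‖L2]  r_C1² − 400/9 = 0  ⇒  r_C1 = 20/3 (r>0 drops 1)

20/3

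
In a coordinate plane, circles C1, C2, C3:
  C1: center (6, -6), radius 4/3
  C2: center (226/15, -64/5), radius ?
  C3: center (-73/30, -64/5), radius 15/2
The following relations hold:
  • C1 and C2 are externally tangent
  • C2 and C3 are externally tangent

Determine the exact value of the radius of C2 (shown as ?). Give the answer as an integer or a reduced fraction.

10

1. [ext C1·C2]  r_C2² + (8/3)r_C2 − 380/3 = 0  ⇒  r_C2 = 10 (r>0 drops 1)
2. [ext C2·C3]  r_C2² + 15r_C2 − 250 = 0  ⇒  r_C2 = 10 (r>0 drops 1)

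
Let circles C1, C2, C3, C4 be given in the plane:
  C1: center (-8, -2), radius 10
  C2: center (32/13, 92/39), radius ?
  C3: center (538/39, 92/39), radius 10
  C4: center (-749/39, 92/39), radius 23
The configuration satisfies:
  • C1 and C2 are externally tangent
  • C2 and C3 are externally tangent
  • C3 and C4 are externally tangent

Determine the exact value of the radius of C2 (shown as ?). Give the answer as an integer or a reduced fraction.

1. [ext C1·C2]  r_C2² + 20r_C2 − 256/9 = 0  ⇒  r_C2 = 4/3 (r>0 drops 1)
2. [ext C2·C3]  r_C2² + 20r_C2 − 256/9 = 0  ⇒  r_C2 = 4/3 (r>0 drops 1)

4/3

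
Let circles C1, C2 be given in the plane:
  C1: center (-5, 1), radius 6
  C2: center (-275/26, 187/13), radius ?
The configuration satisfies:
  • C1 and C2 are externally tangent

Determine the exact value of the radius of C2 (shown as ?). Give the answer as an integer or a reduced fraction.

1. [ext C1·C2]  r_C2² + 12r_C2 − 697/4 = 0  ⇒  r_C2 = 17/2 (r>0 drops 1)

17/2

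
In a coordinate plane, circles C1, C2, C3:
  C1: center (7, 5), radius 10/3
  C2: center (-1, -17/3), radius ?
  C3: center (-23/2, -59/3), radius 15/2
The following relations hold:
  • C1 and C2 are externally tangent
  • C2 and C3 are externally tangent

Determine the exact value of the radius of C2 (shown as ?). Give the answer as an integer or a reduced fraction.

10

1. [ext C1·C2]  r_C2² + (20/3)r_C2 − 500/3 = 0  ⇒  r_C2 = 10 (r>0 drops 1)
2. [ext C2·C3]  r_C2² + 15r_C2 − 250 = 0  ⇒  r_C2 = 10 (r>0 drops 1)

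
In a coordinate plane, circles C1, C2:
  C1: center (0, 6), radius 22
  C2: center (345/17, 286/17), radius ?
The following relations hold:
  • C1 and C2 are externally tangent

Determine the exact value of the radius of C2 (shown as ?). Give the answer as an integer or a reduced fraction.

1

1. [ext C1·C2]  r_C2² + 44r_C2 − 45 = 0  ⇒  r_C2 = 1 (r>0 drops 1)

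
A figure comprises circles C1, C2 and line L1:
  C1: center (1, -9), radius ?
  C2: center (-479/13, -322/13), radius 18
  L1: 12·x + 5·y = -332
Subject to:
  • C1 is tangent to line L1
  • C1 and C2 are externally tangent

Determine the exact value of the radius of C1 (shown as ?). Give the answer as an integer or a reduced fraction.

23

1. [C1‖L1]  r_C1² − 529 = 0  ⇒  r_C1 = 23 (r>0 drops 1)
2. [ext C1·C2]  r_C1² + 36r_C1 − 1357 = 0  ⇒  r_C1 = 23 (r>0 drops 1)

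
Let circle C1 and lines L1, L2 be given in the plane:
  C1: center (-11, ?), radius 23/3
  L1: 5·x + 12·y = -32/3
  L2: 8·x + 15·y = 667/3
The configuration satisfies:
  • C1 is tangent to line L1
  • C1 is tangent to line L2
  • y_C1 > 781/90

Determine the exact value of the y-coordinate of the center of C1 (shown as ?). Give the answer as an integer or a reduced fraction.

1. [C1‖L1]  y_C1² − (133/18)y_C1 − 166/3 = 0  ⇒  y_C1 = -83/18 or 12
2. [C1‖L2]  y_C1² − (1862/45)y_C1 + 5288/15 = 0  ⇒  y_C1 = 12 or 1322/45

12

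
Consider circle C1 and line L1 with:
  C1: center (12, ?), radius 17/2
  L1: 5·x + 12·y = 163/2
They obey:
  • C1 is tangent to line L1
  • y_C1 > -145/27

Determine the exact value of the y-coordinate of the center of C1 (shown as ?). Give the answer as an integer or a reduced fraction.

11

1. [C1‖L1]  y_C1² − (43/12)y_C1 − 979/12 = 0  ⇒  y_C1 = -89/12 or 11
2. given y_C1 > -145/27: keep 11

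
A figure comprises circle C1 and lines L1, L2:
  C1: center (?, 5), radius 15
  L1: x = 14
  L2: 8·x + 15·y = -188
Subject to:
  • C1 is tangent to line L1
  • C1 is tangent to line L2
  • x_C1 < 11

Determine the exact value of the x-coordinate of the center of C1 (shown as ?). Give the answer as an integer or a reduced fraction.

1. [C1‖L1]  x_C1² − 28x_C1 − 29 = 0  ⇒  x_C1 = -1 or 29
2. [C1‖L2]  x_C1² + (263/4)x_C1 + 259/4 = 0  ⇒  x_C1 = -259/4 or -1

-1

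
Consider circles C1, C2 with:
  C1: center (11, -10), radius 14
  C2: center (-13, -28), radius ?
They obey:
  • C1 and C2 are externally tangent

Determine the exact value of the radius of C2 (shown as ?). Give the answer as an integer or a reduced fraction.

1. [ext C1·C2]  r_C2² + 28r_C2 − 704 = 0  ⇒  r_C2 = 16 (r>0 drops 1)

16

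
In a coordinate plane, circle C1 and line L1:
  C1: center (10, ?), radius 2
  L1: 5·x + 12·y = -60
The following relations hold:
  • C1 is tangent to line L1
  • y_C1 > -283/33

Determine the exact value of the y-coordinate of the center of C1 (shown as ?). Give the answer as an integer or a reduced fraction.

1. [C1‖L1]  y_C1² + (55/3)y_C1 + 238/3 = 0  ⇒  y_C1 = -34/3 or -7
2. given y_C1 > -283/33: keep -7

-7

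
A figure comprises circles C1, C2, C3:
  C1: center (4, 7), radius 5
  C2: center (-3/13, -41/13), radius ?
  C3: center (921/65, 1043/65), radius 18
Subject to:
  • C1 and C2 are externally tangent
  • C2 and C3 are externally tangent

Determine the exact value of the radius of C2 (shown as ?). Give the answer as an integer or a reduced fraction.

6

1. [ext C1·C2]  r_C2² + 10r_C2 − 96 = 0  ⇒  r_C2 = 6 (r>0 drops 1)
2. [ext C2·C3]  r_C2² + 36r_C2 − 252 = 0  ⇒  r_C2 = 6 (r>0 drops 1)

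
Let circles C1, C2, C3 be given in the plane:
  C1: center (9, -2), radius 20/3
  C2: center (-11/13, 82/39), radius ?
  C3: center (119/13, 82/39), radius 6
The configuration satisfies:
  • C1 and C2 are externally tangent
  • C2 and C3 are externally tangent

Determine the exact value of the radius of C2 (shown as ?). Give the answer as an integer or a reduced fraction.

1. [ext C1·C2]  r_C2² + (40/3)r_C2 − 208/3 = 0  ⇒  r_C2 = 4 (r>0 drops 1)
2. [ext C2·C3]  r_C2² + 12r_C2 − 64 = 0  ⇒  r_C2 = 4 (r>0 drops 1)

4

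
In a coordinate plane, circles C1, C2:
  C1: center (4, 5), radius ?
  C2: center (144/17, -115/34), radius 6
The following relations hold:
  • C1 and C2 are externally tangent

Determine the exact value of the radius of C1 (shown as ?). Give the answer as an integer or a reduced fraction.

7/2

1. [ext C1·C2]  r_C1² + 12r_C1 − 217/4 = 0  ⇒  r_C1 = 7/2 (r>0 drops 1)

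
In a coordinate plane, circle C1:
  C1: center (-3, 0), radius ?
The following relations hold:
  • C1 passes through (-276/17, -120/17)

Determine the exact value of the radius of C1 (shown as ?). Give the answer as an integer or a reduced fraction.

15

1. [C1∋P]  r_C1² − 225 = 0  ⇒  r_C1 = 15 (r>0 drops 1)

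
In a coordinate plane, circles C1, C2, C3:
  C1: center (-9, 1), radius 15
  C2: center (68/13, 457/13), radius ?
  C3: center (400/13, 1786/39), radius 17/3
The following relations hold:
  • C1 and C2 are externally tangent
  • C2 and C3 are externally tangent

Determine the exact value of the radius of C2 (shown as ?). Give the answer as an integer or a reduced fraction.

1. [ext C1·C2]  r_C2² + 30r_C2 − 1144 = 0  ⇒  r_C2 = 22 (r>0 drops 1)
2. [ext C2·C3]  r_C2² + (34/3)r_C2 − 2200/3 = 0  ⇒  r_C2 = 22 (r>0 drops 1)

22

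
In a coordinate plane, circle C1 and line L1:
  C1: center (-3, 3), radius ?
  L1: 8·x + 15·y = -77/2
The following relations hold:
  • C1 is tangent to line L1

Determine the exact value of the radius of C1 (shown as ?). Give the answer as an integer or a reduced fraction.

7/2

1. [C1‖L1]  r_C1² − 49/4 = 0  ⇒  r_C1 = 7/2 (r>0 drops 1)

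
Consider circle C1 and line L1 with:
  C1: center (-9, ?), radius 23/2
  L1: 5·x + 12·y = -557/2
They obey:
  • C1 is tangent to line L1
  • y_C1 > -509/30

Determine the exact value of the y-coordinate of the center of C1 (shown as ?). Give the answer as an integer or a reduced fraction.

-7

1. [C1‖L1]  y_C1² + (467/12)y_C1 + 2681/12 = 0  ⇒  y_C1 = -383/12 or -7
2. given y_C1 > -509/30: keep -7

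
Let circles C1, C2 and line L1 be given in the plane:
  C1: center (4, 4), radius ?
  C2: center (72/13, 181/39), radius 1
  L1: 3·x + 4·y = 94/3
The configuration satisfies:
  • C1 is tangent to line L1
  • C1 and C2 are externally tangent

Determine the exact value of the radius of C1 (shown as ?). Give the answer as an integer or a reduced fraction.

2/3

1. [C1‖L1]  r_C1² − 4/9 = 0  ⇒  r_C1 = 2/3 (r>0 drops 1)
2. [ext C1·C2]  r_C1² + 2r_C1 − 16/9 = 0  ⇒  r_C1 = 2/3 (r>0 drops 1)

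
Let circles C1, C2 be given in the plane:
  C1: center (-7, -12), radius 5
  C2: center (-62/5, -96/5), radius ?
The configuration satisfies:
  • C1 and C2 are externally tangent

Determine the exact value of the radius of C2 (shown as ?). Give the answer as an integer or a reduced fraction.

1. [ext C1·C2]  r_C2² + 10r_C2 − 56 = 0  ⇒  r_C2 = 4 (r>0 drops 1)

4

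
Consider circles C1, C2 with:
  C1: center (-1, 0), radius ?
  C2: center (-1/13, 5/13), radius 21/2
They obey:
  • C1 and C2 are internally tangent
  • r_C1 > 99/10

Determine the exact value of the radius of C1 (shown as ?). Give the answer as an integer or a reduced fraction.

1. [int C1,C2]  r_C1² − 21r_C1 + 437/4 = 0  ⇒  r_C1 = 19/2 or 23/2
2. given r_C1 > 99/10: keep 23/2

23/2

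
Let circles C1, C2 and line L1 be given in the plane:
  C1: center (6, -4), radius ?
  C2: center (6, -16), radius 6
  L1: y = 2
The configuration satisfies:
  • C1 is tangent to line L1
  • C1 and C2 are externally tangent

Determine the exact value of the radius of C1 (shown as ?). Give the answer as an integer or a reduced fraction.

6

1. [C1‖L1]  r_C1² − 36 = 0  ⇒  r_C1 = 6 (r>0 drops 1)
2. [ext C1·C2]  r_C1² + 12r_C1 − 108 = 0  ⇒  r_C1 = 6 (r>0 drops 1)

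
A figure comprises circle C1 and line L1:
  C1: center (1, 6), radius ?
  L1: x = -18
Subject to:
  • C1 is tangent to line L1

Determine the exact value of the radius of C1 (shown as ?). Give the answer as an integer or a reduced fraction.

19

1. [C1‖L1]  r_C1² − 361 = 0  ⇒  r_C1 = 19 (r>0 drops 1)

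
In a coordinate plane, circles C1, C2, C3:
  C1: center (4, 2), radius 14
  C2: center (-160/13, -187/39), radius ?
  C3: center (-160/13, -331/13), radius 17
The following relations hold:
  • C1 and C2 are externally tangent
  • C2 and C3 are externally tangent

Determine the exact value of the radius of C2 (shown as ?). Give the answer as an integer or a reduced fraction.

1. [ext C1·C2]  r_C2² + 28r_C2 − 1045/9 = 0  ⇒  r_C2 = 11/3 (r>0 drops 1)
2. [ext C2·C3]  r_C2² + 34r_C2 − 1243/9 = 0  ⇒  r_C2 = 11/3 (r>0 drops 1)

11/3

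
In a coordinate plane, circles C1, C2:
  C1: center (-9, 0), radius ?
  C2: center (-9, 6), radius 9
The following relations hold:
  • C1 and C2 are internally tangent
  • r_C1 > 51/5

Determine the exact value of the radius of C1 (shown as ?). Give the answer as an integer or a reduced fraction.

1. [int C1,C2]  r_C1² − 18r_C1 + 45 = 0  ⇒  r_C1 = 3 or 15
2. given r_C1 > 51/5: keep 15

15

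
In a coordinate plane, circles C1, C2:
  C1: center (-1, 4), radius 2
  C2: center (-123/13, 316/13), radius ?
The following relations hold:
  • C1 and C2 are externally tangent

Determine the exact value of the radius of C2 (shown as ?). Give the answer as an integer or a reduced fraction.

20

1. [ext C1·C2]  r_C2² + 4r_C2 − 480 = 0  ⇒  r_C2 = 20 (r>0 drops 1)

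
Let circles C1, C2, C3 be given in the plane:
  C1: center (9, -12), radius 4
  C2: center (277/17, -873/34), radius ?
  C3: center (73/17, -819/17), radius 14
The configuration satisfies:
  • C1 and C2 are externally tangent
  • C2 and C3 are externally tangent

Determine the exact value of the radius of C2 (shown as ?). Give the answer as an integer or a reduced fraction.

23/2

1. [ext C1·C2]  r_C2² + 8r_C2 − 897/4 = 0  ⇒  r_C2 = 23/2 (r>0 drops 1)
2. [ext C2·C3]  r_C2² + 28r_C2 − 1817/4 = 0  ⇒  r_C2 = 23/2 (r>0 drops 1)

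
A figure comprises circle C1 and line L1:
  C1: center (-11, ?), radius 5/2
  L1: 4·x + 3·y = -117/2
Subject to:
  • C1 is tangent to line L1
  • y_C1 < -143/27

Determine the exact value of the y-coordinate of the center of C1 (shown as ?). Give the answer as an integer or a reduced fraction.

-9

1. [C1‖L1]  y_C1² + (29/3)y_C1 + 6 = 0  ⇒  y_C1 = -9 or -2/3
2. given y_C1 < -143/27: keep -9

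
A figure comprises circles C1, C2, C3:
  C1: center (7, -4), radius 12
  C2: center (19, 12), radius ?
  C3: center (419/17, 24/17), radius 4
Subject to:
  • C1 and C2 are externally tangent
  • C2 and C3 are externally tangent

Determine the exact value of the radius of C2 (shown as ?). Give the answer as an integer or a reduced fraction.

8

1. [ext C1·C2]  r_C2² + 24r_C2 − 256 = 0  ⇒  r_C2 = 8 (r>0 drops 1)
2. [ext C2·C3]  r_C2² + 8r_C2 − 128 = 0  ⇒  r_C2 = 8 (r>0 drops 1)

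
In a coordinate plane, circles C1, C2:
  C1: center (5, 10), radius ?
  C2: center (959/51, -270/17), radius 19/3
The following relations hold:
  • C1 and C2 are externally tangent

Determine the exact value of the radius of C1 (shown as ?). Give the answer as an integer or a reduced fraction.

23

1. [ext C1·C2]  r_C1² + (38/3)r_C1 − 2461/3 = 0  ⇒  r_C1 = 23 (r>0 drops 1)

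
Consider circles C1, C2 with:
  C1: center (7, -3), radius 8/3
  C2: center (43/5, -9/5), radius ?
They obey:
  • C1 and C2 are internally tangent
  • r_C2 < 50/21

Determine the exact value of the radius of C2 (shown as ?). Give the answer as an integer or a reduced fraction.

2/3

1. [int C1,C2]  r_C2² − (16/3)r_C2 + 28/9 = 0  ⇒  r_C2 = 2/3 or 14/3
2. given r_C2 < 50/21: keep 2/3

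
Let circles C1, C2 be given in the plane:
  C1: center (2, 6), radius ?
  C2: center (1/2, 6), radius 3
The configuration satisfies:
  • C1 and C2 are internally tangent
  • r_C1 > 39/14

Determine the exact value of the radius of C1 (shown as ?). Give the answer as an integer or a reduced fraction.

9/2

1. [int C1,C2]  r_C1² − 6r_C1 + 27/4 = 0  ⇒  r_C1 = 3/2 or 9/2
2. given r_C1 > 39/14: keep 9/2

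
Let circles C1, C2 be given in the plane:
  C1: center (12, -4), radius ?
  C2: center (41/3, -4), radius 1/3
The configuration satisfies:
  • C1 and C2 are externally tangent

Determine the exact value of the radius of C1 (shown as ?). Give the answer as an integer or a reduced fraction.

4/3

1. [ext C1·C2]  r_C1² + (2/3)r_C1 − 8/3 = 0  ⇒  r_C1 = 4/3 (r>0 drops 1)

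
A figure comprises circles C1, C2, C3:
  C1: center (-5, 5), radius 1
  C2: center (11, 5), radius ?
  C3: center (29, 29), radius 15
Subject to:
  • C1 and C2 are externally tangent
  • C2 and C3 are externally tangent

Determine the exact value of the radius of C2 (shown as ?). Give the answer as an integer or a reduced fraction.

1. [ext C1·C2]  r_C2² + 2r_C2 − 255 = 0  ⇒  r_C2 = 15 (r>0 drops 1)
2. [ext C2·C3]  r_C2² + 30r_C2 − 675 = 0  ⇒  r_C2 = 15 (r>0 drops 1)

15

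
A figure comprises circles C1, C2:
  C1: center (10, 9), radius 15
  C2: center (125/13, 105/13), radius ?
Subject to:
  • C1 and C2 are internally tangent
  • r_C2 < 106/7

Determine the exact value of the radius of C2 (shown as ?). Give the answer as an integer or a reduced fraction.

14

1. [int C1,C2]  r_C2² − 30r_C2 + 224 = 0  ⇒  r_C2 = 14 or 16
2. given r_C2 < 106/7: keep 14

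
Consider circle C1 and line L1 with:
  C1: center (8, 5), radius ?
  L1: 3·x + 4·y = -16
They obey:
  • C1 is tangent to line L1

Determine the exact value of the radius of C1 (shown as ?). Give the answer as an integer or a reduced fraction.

1. [C1‖L1]  r_C1² − 144 = 0  ⇒  r_C1 = 12 (r>0 drops 1)

12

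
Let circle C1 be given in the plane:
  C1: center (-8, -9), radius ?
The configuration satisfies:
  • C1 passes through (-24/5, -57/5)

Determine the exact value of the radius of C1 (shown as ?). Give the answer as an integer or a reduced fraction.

1. [C1∋P]  r_C1² − 16 = 0  ⇒  r_C1 = 4 (r>0 drops 1)

4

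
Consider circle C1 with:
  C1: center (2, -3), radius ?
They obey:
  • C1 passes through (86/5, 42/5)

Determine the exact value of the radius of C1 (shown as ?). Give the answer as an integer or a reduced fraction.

1. [C1∋P]  r_C1² − 361 = 0  ⇒  r_C1 = 19 (r>0 drops 1)

19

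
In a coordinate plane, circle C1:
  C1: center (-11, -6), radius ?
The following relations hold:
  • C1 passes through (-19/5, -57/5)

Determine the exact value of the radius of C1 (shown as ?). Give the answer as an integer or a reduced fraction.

1. [C1∋P]  r_C1² − 81 = 0  ⇒  r_C1 = 9 (r>0 drops 1)

9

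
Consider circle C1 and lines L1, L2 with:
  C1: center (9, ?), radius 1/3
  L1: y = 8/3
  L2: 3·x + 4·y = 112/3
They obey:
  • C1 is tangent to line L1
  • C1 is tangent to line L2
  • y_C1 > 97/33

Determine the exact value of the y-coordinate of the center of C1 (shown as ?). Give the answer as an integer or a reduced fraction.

1. [C1‖L1]  y_C1² − (16/3)y_C1 + 7 = 0  ⇒  y_C1 = 7/3 or 3
2. [C1‖L2]  y_C1² − (31/6)y_C1 + 13/2 = 0  ⇒  y_C1 = 13/6 or 3

3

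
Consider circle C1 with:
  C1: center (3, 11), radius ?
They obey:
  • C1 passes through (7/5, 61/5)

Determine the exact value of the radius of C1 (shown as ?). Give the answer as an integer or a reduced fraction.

1. [C1∋P]  r_C1² − 4 = 0  ⇒  r_C1 = 2 (r>0 drops 1)

2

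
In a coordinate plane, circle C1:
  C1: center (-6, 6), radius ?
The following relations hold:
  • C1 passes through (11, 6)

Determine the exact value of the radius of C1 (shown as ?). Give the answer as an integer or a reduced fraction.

1. [C1∋P]  r_C1² − 289 = 0  ⇒  r_C1 = 17 (r>0 drops 1)

17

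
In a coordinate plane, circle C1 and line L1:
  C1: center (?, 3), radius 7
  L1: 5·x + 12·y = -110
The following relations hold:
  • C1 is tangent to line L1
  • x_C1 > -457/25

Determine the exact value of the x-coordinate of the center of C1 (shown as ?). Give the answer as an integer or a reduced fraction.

1. [C1‖L1]  x_C1² + (292/5)x_C1 + 2607/5 = 0  ⇒  x_C1 = -237/5 or -11
2. given x_C1 > -457/25: keep -11

-11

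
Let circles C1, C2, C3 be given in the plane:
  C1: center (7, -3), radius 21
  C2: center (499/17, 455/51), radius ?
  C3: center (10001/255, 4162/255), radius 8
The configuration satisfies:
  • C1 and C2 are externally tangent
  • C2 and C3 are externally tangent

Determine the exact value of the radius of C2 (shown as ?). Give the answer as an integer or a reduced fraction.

13/3

1. [ext C1·C2]  r_C2² + 42r_C2 − 1807/9 = 0  ⇒  r_C2 = 13/3 (r>0 drops 1)
2. [ext C2·C3]  r_C2² + 16r_C2 − 793/9 = 0  ⇒  r_C2 = 13/3 (r>0 drops 1)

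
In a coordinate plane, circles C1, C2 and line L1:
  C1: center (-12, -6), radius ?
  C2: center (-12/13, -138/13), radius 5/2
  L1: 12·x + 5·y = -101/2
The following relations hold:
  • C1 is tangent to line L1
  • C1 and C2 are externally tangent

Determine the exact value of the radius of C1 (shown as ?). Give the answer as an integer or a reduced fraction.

19/2

1. [C1‖L1]  r_C1² − 361/4 = 0  ⇒  r_C1 = 19/2 (r>0 drops 1)
2. [ext C1·C2]  r_C1² + 5r_C1 − 551/4 = 0  ⇒  r_C1 = 19/2 (r>0 drops 1)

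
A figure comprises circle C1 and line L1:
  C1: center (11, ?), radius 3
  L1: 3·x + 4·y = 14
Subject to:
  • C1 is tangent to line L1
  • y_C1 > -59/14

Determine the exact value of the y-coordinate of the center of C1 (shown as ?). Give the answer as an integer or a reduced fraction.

1. [C1‖L1]  y_C1² + (19/2)y_C1 + 17/2 = 0  ⇒  y_C1 = -17/2 or -1
2. given y_C1 > -59/14: keep -1

-1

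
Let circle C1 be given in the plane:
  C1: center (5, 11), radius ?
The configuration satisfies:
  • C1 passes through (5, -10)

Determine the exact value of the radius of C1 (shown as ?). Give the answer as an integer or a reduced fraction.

1. [C1∋P]  r_C1² − 441 = 0  ⇒  r_C1 = 21 (r>0 drops 1)

21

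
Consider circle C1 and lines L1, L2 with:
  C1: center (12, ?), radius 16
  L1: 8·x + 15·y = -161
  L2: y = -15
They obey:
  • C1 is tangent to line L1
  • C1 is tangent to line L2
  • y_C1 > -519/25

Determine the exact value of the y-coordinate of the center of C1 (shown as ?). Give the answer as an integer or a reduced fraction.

1

1. [C1‖L1]  y_C1² + (514/15)y_C1 − 529/15 = 0  ⇒  y_C1 = -529/15 or 1
2. [C1‖L2]  y_C1² + 30y_C1 − 31 = 0  ⇒  y_C1 = -31 or 1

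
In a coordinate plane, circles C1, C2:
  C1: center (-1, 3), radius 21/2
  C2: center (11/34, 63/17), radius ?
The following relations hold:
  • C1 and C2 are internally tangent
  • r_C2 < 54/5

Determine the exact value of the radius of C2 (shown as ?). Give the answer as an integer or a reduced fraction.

9

1. [int C1,C2]  r_C2² − 21r_C2 + 108 = 0  ⇒  r_C2 = 9 or 12
2. given r_C2 < 54/5: keep 9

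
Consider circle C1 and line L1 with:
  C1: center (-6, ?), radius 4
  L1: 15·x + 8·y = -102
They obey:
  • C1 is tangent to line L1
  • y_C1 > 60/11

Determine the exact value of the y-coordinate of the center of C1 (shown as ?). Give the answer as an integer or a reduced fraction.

7

1. [C1‖L1]  y_C1² + 3y_C1 − 70 = 0  ⇒  y_C1 = -10 or 7
2. given y_C1 > 60/11: keep 7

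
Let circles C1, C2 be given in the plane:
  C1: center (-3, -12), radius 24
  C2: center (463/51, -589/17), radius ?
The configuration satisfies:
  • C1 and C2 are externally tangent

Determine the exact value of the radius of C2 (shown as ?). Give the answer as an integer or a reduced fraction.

1. [ext C1·C2]  r_C2² + 48r_C2 − 745/9 = 0  ⇒  r_C2 = 5/3 (r>0 drops 1)

5/3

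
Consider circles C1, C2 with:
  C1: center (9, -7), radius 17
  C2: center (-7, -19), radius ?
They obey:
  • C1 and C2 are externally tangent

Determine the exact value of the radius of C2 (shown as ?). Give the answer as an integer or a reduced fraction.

3

1. [ext C1·C2]  r_C2² + 34r_C2 − 111 = 0  ⇒  r_C2 = 3 (r>0 drops 1)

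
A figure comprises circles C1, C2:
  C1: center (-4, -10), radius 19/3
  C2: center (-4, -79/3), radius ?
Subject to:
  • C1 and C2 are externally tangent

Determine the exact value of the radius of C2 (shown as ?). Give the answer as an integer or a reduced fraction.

10

1. [ext C1·C2]  r_C2² + (38/3)r_C2 − 680/3 = 0  ⇒  r_C2 = 10 (r>0 drops 1)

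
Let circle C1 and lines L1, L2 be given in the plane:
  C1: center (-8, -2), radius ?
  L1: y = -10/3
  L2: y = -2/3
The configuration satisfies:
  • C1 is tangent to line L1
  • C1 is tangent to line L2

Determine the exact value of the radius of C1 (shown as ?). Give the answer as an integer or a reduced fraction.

4/3

1. [C1‖L1]  r_C1² − 16/9 = 0  ⇒  r_C1 = 4/3 (r>0 drops 1)
2. [C1‖L2]  r_C1² − 16/9 = 0  ⇒  r_C1 = 4/3 (r>0 drops 1)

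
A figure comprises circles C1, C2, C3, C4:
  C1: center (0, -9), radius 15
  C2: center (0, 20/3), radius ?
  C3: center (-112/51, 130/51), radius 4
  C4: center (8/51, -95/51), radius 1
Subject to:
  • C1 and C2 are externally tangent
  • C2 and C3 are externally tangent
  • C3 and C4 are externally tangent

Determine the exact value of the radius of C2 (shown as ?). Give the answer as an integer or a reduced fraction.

2/3

1. [ext C1·C2]  r_C2² + 30r_C2 − 184/9 = 0  ⇒  r_C2 = 2/3 (r>0 drops 1)
2. [ext C2·C3]  r_C2² + 8r_C2 − 52/9 = 0  ⇒  r_C2 = 2/3 (r>0 drops 1)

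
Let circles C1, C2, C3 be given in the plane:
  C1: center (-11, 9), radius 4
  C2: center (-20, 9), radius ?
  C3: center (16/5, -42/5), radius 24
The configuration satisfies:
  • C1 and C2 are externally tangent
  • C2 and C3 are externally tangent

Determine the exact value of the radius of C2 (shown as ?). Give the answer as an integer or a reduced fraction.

1. [ext C1·C2]  r_C2² + 8r_C2 − 65 = 0  ⇒  r_C2 = 5 (r>0 drops 1)
2. [ext C2·C3]  r_C2² + 48r_C2 − 265 = 0  ⇒  r_C2 = 5 (r>0 drops 1)

5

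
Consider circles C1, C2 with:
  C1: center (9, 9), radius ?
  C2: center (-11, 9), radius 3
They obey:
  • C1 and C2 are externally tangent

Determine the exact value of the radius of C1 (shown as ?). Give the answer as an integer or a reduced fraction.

1. [ext C1·C2]  r_C1² + 6r_C1 − 391 = 0  ⇒  r_C1 = 17 (r>0 drops 1)

17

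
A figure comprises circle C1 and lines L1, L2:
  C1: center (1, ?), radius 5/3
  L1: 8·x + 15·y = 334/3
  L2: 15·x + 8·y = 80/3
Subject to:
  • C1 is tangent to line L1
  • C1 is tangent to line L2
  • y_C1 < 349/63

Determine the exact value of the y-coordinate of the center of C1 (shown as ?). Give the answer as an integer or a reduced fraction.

1. [C1‖L1]  y_C1² − (124/9)y_C1 + 395/9 = 0  ⇒  y_C1 = 5 or 79/9
2. [C1‖L2]  y_C1² − (35/12)y_C1 − 125/12 = 0  ⇒  y_C1 = -25/12 or 5

5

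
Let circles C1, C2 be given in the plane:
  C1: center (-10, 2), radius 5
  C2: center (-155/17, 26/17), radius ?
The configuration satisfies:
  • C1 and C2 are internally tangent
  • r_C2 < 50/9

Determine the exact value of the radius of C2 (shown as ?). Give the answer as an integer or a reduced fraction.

1. [int C1,C2]  r_C2² − 10r_C2 + 24 = 0  ⇒  r_C2 = 4 or 6
2. given r_C2 < 50/9: keep 4

4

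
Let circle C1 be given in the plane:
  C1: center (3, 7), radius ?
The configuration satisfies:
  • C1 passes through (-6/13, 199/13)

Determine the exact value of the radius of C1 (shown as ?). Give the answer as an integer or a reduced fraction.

9

1. [C1∋P]  r_C1² − 81 = 0  ⇒  r_C1 = 9 (r>0 drops 1)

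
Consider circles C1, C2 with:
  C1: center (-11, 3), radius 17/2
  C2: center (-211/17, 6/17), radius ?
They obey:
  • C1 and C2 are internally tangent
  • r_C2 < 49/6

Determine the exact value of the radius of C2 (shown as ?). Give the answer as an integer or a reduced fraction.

1. [int C1,C2]  r_C2² − 17r_C2 + 253/4 = 0  ⇒  r_C2 = 11/2 or 23/2
2. given r_C2 < 49/6: keep 11/2

11/2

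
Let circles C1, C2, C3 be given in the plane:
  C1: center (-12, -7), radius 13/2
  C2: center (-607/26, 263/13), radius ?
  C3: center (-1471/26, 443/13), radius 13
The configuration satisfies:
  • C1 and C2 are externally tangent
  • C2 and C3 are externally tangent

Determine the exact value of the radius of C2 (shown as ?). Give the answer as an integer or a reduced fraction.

1. [ext C1·C2]  r_C2² + 13r_C2 − 828 = 0  ⇒  r_C2 = 23 (r>0 drops 1)
2. [ext C2·C3]  r_C2² + 26r_C2 − 1127 = 0  ⇒  r_C2 = 23 (r>0 drops 1)

23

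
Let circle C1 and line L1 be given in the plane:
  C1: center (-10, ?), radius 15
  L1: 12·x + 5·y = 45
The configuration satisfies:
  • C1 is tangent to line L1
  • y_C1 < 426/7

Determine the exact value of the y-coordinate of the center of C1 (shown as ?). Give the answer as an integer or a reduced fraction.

-6

1. [C1‖L1]  y_C1² − 66y_C1 − 432 = 0  ⇒  y_C1 = -6 or 72
2. given y_C1 < 426/7: keep -6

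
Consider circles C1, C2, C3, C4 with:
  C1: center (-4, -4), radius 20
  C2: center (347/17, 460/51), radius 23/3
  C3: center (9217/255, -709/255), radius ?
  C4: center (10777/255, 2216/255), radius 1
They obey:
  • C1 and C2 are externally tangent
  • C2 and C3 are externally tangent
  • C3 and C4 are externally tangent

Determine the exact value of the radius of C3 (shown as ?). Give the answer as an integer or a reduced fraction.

12

1. [ext C2·C3]  r_C3² + (46/3)r_C3 − 328 = 0  ⇒  r_C3 = 12 (r>0 drops 1)
2. [ext C3·C4]  r_C3² + 2r_C3 − 168 = 0  ⇒  r_C3 = 12 (r>0 drops 1)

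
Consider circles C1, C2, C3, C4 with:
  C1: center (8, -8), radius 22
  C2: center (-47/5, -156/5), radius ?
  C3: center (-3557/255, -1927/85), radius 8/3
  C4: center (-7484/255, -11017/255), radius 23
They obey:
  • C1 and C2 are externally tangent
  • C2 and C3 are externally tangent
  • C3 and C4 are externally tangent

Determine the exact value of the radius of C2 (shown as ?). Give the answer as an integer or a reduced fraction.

1. [ext C1·C2]  r_C2² + 44r_C2 − 357 = 0  ⇒  r_C2 = 7 (r>0 drops 1)
2. [ext C2·C3]  r_C2² + (16/3)r_C2 − 259/3 = 0  ⇒  r_C2 = 7 (r>0 drops 1)

7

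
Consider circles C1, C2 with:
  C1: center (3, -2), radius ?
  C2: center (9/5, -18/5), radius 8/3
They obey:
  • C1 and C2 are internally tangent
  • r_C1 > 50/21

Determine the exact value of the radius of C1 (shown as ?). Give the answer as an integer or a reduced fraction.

1. [int C1,C2]  r_C1² − (16/3)r_C1 + 28/9 = 0  ⇒  r_C1 = 2/3 or 14/3
2. given r_C1 > 50/21: keep 14/3

14/3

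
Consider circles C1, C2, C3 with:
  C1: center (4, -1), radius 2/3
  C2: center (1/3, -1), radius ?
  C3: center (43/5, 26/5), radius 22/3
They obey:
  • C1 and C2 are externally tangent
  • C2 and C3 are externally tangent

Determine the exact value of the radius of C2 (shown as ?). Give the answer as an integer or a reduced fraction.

1. [ext C1·C2]  r_C2² + (4/3)r_C2 − 13 = 0  ⇒  r_C2 = 3 (r>0 drops 1)
2. [ext C2·C3]  r_C2² + (44/3)r_C2 − 53 = 0  ⇒  r_C2 = 3 (r>0 drops 1)

3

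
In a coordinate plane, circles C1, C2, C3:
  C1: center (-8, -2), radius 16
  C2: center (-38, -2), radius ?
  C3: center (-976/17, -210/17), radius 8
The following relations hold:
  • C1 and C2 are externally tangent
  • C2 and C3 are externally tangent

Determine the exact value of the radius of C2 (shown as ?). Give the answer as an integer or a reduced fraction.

14

1. [ext C1·C2]  r_C2² + 32r_C2 − 644 = 0  ⇒  r_C2 = 14 (r>0 drops 1)
2. [ext C2·C3]  r_C2² + 16r_C2 − 420 = 0  ⇒  r_C2 = 14 (r>0 drops 1)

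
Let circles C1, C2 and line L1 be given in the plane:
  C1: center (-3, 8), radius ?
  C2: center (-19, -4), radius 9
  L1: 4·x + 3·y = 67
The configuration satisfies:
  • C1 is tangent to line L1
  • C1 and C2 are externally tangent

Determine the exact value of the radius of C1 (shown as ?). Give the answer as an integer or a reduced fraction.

1. [C1‖L1]  r_C1² − 121 = 0  ⇒  r_C1 = 11 (r>0 drops 1)
2. [ext C1·C2]  r_C1² + 18r_C1 − 319 = 0  ⇒  r_C1 = 11 (r>0 drops 1)

11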